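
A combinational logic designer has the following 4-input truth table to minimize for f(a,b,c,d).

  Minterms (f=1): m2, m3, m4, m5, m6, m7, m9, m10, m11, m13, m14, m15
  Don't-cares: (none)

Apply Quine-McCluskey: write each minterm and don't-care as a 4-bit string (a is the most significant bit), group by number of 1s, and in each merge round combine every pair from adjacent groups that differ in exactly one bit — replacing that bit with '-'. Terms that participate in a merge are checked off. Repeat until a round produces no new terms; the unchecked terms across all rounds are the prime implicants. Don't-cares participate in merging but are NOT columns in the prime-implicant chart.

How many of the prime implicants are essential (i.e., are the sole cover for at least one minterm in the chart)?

3

Round 0: 0010✓ 0011✓ 0100✓ 0101✓ 0110✓ 0111✓ 1001✓ 1010✓ 1011✓ 1101✓ 1110✓ 1111✓
Round 1: -010✓ -011✓ -101✓ -110✓ -111✓ 0-10✓ 0-11✓ 001-✓ 01-0✓ 01-1✓ 010-✓ 011-✓ 1-01✓ 1-10✓ 1-11✓ 10-1✓ 101-✓ 11-1✓ 111-✓
Round 2: --10✓ --11✓ -01-✓ -1-1 -11-✓ 0-1-✓ 01-- 1--1 1-1-✓
Round 3: --1-
PIs = {--1-, -1-1, 01--, 1--1}
Coverage chart:
  m2: --1- ←essential
  m3: --1- ←essential
  m4: 01-- ←essential
  m5: -1-1,01--
  m6: --1-,01--
  m7: --1-,-1-1,01--
  m9: 1--1 ←essential
  m10: --1- ←essential
  m11: --1-,1--1
  m13: -1-1,1--1
  m14: --1- ←essential
  m15: --1-,-1-1,1--1
Essential: --1-, 01--, 1--1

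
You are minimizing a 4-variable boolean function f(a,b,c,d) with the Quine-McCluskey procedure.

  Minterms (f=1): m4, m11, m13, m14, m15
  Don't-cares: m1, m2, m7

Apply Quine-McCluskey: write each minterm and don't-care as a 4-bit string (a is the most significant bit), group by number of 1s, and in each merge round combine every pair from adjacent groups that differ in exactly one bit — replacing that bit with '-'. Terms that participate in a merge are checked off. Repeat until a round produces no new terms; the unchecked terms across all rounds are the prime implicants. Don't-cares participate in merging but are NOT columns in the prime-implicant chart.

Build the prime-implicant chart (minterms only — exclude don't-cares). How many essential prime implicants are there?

Round 0: 0001 0010 0100 0111✓ 1011✓ 1101✓ 1110✓ 1111✓
Round 1: -111 1-11 11-1 111-
PIs = {-111, 0001, 0010, 0100, 1-11, 11-1, 111-}
Coverage chart:
  m4: 0100 ←essential
  m11: 1-11 ←essential
  m13: 11-1 ←essential
  m14: 111- ←essential
  m15: -111,1-11,11-1,111-
Essential: 0100, 1-11, 11-1, 111-

4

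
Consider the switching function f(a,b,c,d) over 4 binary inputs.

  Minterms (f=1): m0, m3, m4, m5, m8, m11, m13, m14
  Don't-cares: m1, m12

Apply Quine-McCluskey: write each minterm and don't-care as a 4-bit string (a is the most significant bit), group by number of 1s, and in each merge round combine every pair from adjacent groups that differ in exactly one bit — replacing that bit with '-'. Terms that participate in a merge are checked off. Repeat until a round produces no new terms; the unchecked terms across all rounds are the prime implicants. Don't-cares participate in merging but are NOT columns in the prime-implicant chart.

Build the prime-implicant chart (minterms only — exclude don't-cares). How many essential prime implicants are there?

Round 0: 0000✓ 0001✓ 0011✓ 0100✓ 0101✓ 1000✓ 1011✓ 1100✓ 1101✓ 1110✓
Round 1: -000✓ -011 -100✓ -101✓ 0-00✓ 0-01✓ 00-1 000-✓ 010-✓ 1-00✓ 11-0 110-✓
Round 2: --00 -10- 0-0-
PIs = {--00, -011, -10-, 0-0-, 00-1, 11-0}
Coverage chart:
  m0: --00,0-0-
  m3: -011,00-1
  m4: --00,-10-,0-0-
  m5: -10-,0-0-
  m8: --00 ←essential
  m11: -011 ←essential
  m13: -10- ←essential
  m14: 11-0 ←essential
Essential: --00, -011, -10-, 11-0

4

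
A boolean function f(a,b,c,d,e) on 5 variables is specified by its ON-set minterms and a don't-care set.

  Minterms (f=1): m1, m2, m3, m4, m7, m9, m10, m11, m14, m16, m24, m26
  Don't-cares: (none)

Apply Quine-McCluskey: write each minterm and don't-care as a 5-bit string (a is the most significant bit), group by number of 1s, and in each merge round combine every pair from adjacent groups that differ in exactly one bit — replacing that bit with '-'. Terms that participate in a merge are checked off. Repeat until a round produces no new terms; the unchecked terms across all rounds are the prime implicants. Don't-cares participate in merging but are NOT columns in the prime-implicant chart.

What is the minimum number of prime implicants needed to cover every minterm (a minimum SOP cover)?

7

Round 0: 00001✓ 00010✓ 00011✓ 00100 00111✓ 01001✓ 01010✓ 01011✓ 01110✓ 10000✓ 11000✓ 11010✓
Round 1: -1010 0-001✓ 0-010✓ 0-011✓ 00-11 000-1✓ 0001-✓ 01-10 010-1✓ 0101-✓ 1-000 110-0
Round 2: 0-0-1 0-01-
PIs = {-1010, 0-0-1, 0-01-, 00-11, 00100, 01-10, 1-000, 110-0}
Coverage chart:
  m1: 0-0-1 ←essential
  m2: 0-01- ←essential
  m3: 0-0-1,0-01-,00-11
  m4: 00100 ←essential
  m7: 00-11 ←essential
  m9: 0-0-1 ←essential
  m10: -1010,0-01-,01-10
  m11: 0-0-1,0-01-
  m14: 01-10 ←essential
  m16: 1-000 ←essential
  m24: 1-000,110-0
  m26: -1010,110-0
Essential: 0-0-1, 0-01-, 00-11, 00100, 01-10, 1-000
Petrick residual → -1010
Min cover (7 terms): bc'de' + a'c'e + a'c'd + a'b'de + a'b'cd'e' + a'bde' + ac'd'e'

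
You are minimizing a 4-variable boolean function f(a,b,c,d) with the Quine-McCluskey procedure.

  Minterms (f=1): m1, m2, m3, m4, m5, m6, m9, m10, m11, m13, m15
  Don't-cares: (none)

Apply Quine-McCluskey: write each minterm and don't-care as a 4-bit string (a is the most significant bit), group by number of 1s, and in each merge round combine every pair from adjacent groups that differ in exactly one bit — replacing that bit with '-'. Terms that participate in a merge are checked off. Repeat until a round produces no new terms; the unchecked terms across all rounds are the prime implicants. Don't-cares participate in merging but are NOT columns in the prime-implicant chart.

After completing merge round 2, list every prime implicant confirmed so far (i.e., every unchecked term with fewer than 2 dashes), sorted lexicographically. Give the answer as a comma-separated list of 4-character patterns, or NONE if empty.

0-10, 01-0, 010-

size-2^0 implicants → 0001(✓)  0010(✓)  0011(✓)  0100(✓)  0101(✓)  0110(✓)  1001(✓)  1010(✓)  1011(✓)  1101(✓)  1111(✓)
size-2^1 implicants → -001(✓)  -010(✓)  -011(✓)  -101(✓)  0-01(✓)  0-10  00-1(✓)  001-(✓)  01-0  010-  1-01(✓)  1-11(✓)  10-1(✓)  101-(✓)  11-1(✓)
size-2^2 implicants → --01  -0-1  -01-  1--1
Unchecked terms (primes): --01, -0-1, -01-, 0-10, 01-0, 010-, 1--1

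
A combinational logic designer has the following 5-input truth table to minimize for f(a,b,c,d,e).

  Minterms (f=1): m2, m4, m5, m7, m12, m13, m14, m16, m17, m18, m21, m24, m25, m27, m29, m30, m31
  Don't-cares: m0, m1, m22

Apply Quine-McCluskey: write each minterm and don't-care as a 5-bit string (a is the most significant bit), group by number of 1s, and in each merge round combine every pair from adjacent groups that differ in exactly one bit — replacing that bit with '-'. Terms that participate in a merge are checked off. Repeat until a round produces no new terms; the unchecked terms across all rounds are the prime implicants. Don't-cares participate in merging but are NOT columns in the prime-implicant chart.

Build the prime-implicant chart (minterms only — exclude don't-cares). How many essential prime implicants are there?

4

Round 0: 00000✓ 00001✓ 00010✓ 00100✓ 00101✓ 00111✓ 01100✓ 01101✓ 01110✓ 10000✓ 10001✓ 10010✓ 10101✓ 10110✓ 11000✓ 11001✓ 11011✓ 11101✓ 11110✓ 11111✓
Round 1: -0000✓ -0001✓ -0010✓ -0101✓ -1101✓ -1110 0-100✓ 0-101✓ 00-00✓ 00-01✓ 000-0✓ 0000-✓ 001-1 0010-✓ 011-0 0110-✓ 1-000✓ 1-001✓ 1-101✓ 1-110 10-01✓ 10-10 100-0✓ 1000-✓ 11-01✓ 11-11✓ 110-1✓ 1100-✓ 111-1✓ 1111-
Round 2: --101 -0-01 -00-0 -000- 0-10- 00-0- 1--01 1-00- 11--1
PIs = {--101, -0-01, -00-0, -000-, -1110, 0-10-, 00-0-, 001-1, 011-0, 1--01, 1-00-, 1-110, 10-10, 11--1, 1111-}
Coverage chart:
  m2: -00-0 ←essential
  m4: 0-10-,00-0-
  m5: --101,-0-01,0-10-,00-0-,001-1
  m7: 001-1 ←essential
  m12: 0-10-,011-0
  m13: --101,0-10-
  m14: -1110,011-0
  m16: -00-0,-000-,1-00-
  m17: -0-01,-000-,1--01,1-00-
  m18: -00-0,10-10
  m21: --101,-0-01,1--01
  m24: 1-00- ←essential
  m25: 1--01,1-00-,11--1
  m27: 11--1 ←essential
  m29: --101,1--01,11--1
  m30: -1110,1-110,1111-
  m31: 11--1,1111-
Essential: -00-0, 001-1, 1-00-, 11--1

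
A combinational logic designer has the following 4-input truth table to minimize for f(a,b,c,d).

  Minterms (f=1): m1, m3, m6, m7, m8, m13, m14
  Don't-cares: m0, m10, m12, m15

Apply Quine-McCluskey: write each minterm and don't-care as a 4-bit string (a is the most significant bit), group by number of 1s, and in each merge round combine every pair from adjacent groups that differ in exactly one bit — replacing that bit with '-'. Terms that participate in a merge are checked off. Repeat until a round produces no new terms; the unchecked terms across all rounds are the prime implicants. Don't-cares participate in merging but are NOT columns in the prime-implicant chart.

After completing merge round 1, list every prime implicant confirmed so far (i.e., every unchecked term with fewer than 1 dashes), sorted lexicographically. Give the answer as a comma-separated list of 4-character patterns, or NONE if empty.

Round 0: 0000✓ 0001✓ 0011✓ 0110✓ 0111✓ 1000✓ 1010✓ 1100✓ 1101✓ 1110✓ 1111✓
Round 1: -000 -110✓ -111✓ 0-11 00-1 000- 011-✓ 1-00✓ 1-10✓ 10-0✓ 11-0✓ 11-1✓ 110-✓ 111-✓
Round 2: -11- 1--0 11--
PIs = {-000, -11-, 0-11, 00-1, 000-, 1--0, 11--}

NONE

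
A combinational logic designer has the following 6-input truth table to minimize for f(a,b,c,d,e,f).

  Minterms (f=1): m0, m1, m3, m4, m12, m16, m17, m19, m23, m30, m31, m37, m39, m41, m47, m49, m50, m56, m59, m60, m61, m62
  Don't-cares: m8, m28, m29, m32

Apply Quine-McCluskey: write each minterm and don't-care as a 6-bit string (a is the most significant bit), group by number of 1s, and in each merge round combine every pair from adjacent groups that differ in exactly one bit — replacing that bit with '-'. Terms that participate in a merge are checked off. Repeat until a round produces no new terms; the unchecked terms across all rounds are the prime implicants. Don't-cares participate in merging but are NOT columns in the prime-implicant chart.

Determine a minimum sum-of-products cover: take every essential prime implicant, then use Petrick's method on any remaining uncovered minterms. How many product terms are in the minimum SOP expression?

13

[col 0] 000000*, 000001*, 000011*, 000100*, 001000*, 001100*, 010000*, 010001*, 010011*, 010111*, 011100*, 011101*, 011110*, 011111*, 100000*, 100101*, 100111*, 101001, 101111*, 110001*, 110010, 111000*, 111011, 111100*, 111101*, 111110*
[col 1] -00000, -10001, -11100*, -11101*, -11110*, 0-0000*, 0-0001*, 0-0011*, 0-1100, 00-000*, 00-100*, 000-00*, 0000-1*, 00000-*, 001-00*, 01-111, 010-11, 0100-1*, 01000-*, 0111-0*, 0111-1*, 01110-*, 01111-*, 10-111, 1001-1, 111-00, 1111-0*, 11110-*
[col 2] -111-0, -1110-, 0-00-1, 0-000-, 00--00, 0111--
Prime implicants: -00000, -10001, -111-0, -1110-, 0-00-1, 0-000-, 0-1100, 00--00, 01-111, 010-11, 0111--, 10-111, 1001-1, 101001, 110010, 111-00, 111011
PI chart (minterm → PIs covering it):
  0 | -00000,0-000-,00--00
  1 | 0-00-1,0-000-
  3 | 0-00-1  (sole → essential)
  4 | 00--00  (sole → essential)
  12 | 0-1100,00--00
  16 | 0-000-  (sole → essential)
  17 | -10001,0-00-1,0-000-
  19 | 0-00-1,010-11
  23 | 01-111,010-11
  30 | -111-0,0111--
  31 | 01-111,0111--
  37 | 1001-1  (sole → essential)
  39 | 10-111,1001-1
  41 | 101001  (sole → essential)
  47 | 10-111  (sole → essential)
  49 | -10001  (sole → essential)
  50 | 110010  (sole → essential)
  56 | 111-00  (sole → essential)
  59 | 111011  (sole → essential)
  60 | -111-0,-1110-,111-00
  61 | -1110-  (sole → essential)
  62 | -111-0  (sole → essential)
Essential prime implicants: -10001, -111-0, -1110-, 0-00-1, 0-000-, 00--00, 10-111, 1001-1, 101001, 110010, 111-00, 111011
Petrick residual → 01-111
Minimum SOP uses 13 PIs: bc'd'e'f + bcdf' + bcde' + a'c'd'f + a'c'd'e' + a'b'e'f' + a'bdef + ab'def + ab'c'df + ab'cd'e'f + abc'd'ef' + abce'f' + abcd'ef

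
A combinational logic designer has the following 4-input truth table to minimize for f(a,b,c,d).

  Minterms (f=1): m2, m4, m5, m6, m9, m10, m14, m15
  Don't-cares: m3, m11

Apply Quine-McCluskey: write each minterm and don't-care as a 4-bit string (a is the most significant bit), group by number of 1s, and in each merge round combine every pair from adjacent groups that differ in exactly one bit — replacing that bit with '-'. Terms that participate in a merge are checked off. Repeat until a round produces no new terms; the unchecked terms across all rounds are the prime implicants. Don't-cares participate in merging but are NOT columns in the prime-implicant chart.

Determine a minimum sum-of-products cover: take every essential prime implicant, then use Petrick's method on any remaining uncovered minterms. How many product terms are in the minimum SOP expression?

Round 0: 0010✓ 0011✓ 0100✓ 0101✓ 0110✓ 1001✓ 1010✓ 1011✓ 1110✓ 1111✓
Round 1: -010✓ -011✓ -110✓ 0-10✓ 001-✓ 01-0 010- 1-10✓ 1-11✓ 10-1 101-✓ 111-✓
Round 2: --10 -01- 1-1-
PIs = {--10, -01-, 01-0, 010-, 1-1-, 10-1}
Coverage chart:
  m2: --10,-01-
  m4: 01-0,010-
  m5: 010- ←essential
  m6: --10,01-0
  m9: 10-1 ←essential
  m10: --10,-01-,1-1-
  m14: --10,1-1-
  m15: 1-1- ←essential
Essential: 010-, 1-1-, 10-1
Petrick residual → --10
Min cover (4 terms): cd' + a'bc' + ac + ab'd

4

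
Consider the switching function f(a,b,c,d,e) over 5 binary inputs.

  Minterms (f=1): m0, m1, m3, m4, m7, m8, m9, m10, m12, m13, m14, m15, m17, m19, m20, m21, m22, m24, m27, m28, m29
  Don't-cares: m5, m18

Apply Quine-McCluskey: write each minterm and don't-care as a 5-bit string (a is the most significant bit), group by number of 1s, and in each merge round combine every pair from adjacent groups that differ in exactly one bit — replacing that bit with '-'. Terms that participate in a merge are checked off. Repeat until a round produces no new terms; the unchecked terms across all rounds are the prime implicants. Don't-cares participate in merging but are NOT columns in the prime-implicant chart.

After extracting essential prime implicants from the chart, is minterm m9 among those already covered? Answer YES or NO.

YES

[col 0] 00000*, 00001*, 00011*, 00100*, 00101*, 00111*, 01000*, 01001*, 01010*, 01100*, 01101*, 01110*, 01111*, 10001*, 10010*, 10011*, 10100*, 10101*, 10110*, 11000*, 11011*, 11100*, 11101*
[col 1] -0001*, -0011*, -0100*, -0101*, -1000*, -1100*, -1101*, 0-000*, 0-001*, 0-100*, 0-101*, 0-111*, 00-00*, 00-01*, 00-11*, 000-1*, 0000-*, 001-1*, 0010-*, 01-00*, 01-01*, 01-10*, 010-0*, 0100-*, 011-0*, 011-1*, 0110-*, 0111-*, 1-011, 1-100*, 1-101*, 10-01*, 10-10, 100-1*, 1001-, 101-0, 1010-*, 11-00*, 1110-*
[col 2] --100*, --101*, -0-01, -00-1, -010-*, -1-00, -110-*, 0--00*, 0--01*, 0-00-*, 0-1-1, 0-10-*, 00--1, 00-0-*, 01--0, 01-0-*, 011--, 1-10-*
[col 3] --10-, 0--0-
Prime implicants: --10-, -0-01, -00-1, -1-00, 0--0-, 0-1-1, 00--1, 01--0, 011--, 1-011, 10-10, 1001-, 101-0
PI chart (minterm → PIs covering it):
  0 | 0--0-  (sole → essential)
  1 | -0-01,-00-1,0--0-,00--1
  3 | -00-1,00--1
  4 | --10-,0--0-
  7 | 0-1-1,00--1
  8 | -1-00,0--0-,01--0
  9 | 0--0-  (sole → essential)
  10 | 01--0  (sole → essential)
  12 | --10-,-1-00,0--0-,01--0,011--
  13 | --10-,0--0-,0-1-1,011--
  14 | 01--0,011--
  15 | 0-1-1,011--
  17 | -0-01,-00-1
  19 | -00-1,1-011,1001-
  20 | --10-,101-0
  21 | --10-,-0-01
  22 | 10-10,101-0
  24 | -1-00  (sole → essential)
  27 | 1-011  (sole → essential)
  28 | --10-,-1-00
  29 | --10-  (sole → essential)
Essential prime implicants: --10-, -1-00, 0--0-, 01--0, 1-011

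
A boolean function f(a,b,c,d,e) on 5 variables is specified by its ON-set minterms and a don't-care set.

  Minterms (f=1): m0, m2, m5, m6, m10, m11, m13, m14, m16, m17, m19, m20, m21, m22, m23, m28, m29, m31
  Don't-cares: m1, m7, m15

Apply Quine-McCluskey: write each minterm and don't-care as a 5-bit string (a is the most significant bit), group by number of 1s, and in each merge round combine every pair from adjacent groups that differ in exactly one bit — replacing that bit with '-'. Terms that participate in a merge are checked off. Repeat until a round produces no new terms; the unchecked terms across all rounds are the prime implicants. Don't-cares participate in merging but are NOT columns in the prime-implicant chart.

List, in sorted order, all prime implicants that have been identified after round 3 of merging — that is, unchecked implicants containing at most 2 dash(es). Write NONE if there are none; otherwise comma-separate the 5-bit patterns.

-0-01, -000-, -011-, 0--10, 0-11-, 000-0, 01-1-, 1-10-, 10--1, 10-0-, 101--

Round 0: 00000✓ 00001✓ 00010✓ 00101✓ 00110✓ 00111✓ 01010✓ 01011✓ 01101✓ 01110✓ 01111✓ 10000✓ 10001✓ 10011✓ 10100✓ 10101✓ 10110✓ 10111✓ 11100✓ 11101✓ 11111✓
Round 1: -0000✓ -0001✓ -0101✓ -0110✓ -0111✓ -1101✓ -1111✓ 0-010✓ 0-101✓ 0-110✓ 0-111✓ 00-01✓ 00-10✓ 000-0 0000-✓ 001-1✓ 0011-✓ 01-10✓ 01-11✓ 0101-✓ 011-1✓ 0111-✓ 1-100✓ 1-101✓ 1-111✓ 10-00✓ 10-01✓ 10-11✓ 100-1✓ 1000-✓ 101-0✓ 101-1✓ 1010-✓ 1011-✓ 111-1✓ 1110-✓
Round 2: --101✓ --111✓ -0-01 -000- -01-1✓ -011- -11-1✓ 0--10 0-1-1✓ 0-11- 01-1- 1-1-1✓ 1-10- 10--1 10-0- 101--
Round 3: --1-1
PIs = {--1-1, -0-01, -000-, -011-, 0--10, 0-11-, 000-0, 01-1-, 1-10-, 10--1, 10-0-, 101--}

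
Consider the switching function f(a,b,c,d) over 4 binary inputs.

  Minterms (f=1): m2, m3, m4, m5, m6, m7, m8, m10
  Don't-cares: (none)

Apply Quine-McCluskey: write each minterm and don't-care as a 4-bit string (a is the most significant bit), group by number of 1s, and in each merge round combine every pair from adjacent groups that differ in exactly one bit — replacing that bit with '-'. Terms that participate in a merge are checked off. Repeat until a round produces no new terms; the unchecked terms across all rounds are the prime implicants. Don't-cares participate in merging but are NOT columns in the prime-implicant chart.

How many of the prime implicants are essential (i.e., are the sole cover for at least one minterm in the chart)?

3

Round 0: 0010✓ 0011✓ 0100✓ 0101✓ 0110✓ 0111✓ 1000✓ 1010✓
Round 1: -010 0-10✓ 0-11✓ 001-✓ 01-0✓ 01-1✓ 010-✓ 011-✓ 10-0
Round 2: 0-1- 01--
PIs = {-010, 0-1-, 01--, 10-0}
Coverage chart:
  m2: -010,0-1-
  m3: 0-1- ←essential
  m4: 01-- ←essential
  m5: 01-- ←essential
  m6: 0-1-,01--
  m7: 0-1-,01--
  m8: 10-0 ←essential
  m10: -010,10-0
Essential: 0-1-, 01--, 10-0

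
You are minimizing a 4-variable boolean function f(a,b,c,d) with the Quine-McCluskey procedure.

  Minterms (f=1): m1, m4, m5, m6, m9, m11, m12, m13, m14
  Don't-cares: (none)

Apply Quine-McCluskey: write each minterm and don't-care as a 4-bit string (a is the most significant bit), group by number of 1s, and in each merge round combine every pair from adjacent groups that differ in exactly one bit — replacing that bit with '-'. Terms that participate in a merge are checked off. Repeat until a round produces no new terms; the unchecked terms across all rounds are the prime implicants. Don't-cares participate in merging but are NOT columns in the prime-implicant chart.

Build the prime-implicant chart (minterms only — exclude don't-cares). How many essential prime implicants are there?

Round 0: 0001✓ 0100✓ 0101✓ 0110✓ 1001✓ 1011✓ 1100✓ 1101✓ 1110✓
Round 1: -001✓ -100✓ -101✓ -110✓ 0-01✓ 01-0✓ 010-✓ 1-01✓ 10-1 11-0✓ 110-✓
Round 2: --01 -1-0 -10-
PIs = {--01, -1-0, -10-, 10-1}
Coverage chart:
  m1: --01 ←essential
  m4: -1-0,-10-
  m5: --01,-10-
  m6: -1-0 ←essential
  m9: --01,10-1
  m11: 10-1 ←essential
  m12: -1-0,-10-
  m13: --01,-10-
  m14: -1-0 ←essential
Essential: --01, -1-0, 10-1

3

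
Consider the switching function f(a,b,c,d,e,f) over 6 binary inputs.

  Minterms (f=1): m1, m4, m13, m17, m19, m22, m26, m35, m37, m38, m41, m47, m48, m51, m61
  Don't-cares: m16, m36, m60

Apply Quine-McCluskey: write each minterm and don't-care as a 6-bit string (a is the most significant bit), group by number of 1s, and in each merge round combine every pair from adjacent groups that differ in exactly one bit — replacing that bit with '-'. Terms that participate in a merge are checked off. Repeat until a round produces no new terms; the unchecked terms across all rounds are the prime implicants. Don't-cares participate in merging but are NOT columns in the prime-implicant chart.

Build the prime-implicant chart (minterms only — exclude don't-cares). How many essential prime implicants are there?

size-2^0 implicants → 000001(✓)  000100(✓)  001101  010000(✓)  010001(✓)  010011(✓)  010110  011010  100011(✓)  100100(✓)  100101(✓)  100110(✓)  101001  101111  110000(✓)  110011(✓)  111100(✓)  111101(✓)
size-2^1 implicants → -00100  -10000  -10011  0-0001  0100-1  01000-  1-0011  1001-0  10010-  11110-
Unchecked terms (primes): -00100, -10000, -10011, 0-0001, 001101, 0100-1, 01000-, 010110, 011010, 1-0011, 1001-0, 10010-, 101001, 101111, 11110-
Minterm coverage:
  m1 ⊆ 0-0001 [E]
  m4 ⊆ -00100 [E]
  m13 ⊆ 001101 [E]
  m17 ⊆ 0-0001,0100-1,01000-
  m19 ⊆ -10011,0100-1
  m22 ⊆ 010110 [E]
  m26 ⊆ 011010 [E]
  m35 ⊆ 1-0011 [E]
  m37 ⊆ 10010- [E]
  m38 ⊆ 1001-0 [E]
  m41 ⊆ 101001 [E]
  m47 ⊆ 101111 [E]
  m48 ⊆ -10000 [E]
  m51 ⊆ -10011,1-0011
  m61 ⊆ 11110- [E]
E = {-00100, -10000, 0-0001, 001101, 010110, 011010, 1-0011, 1001-0, 10010-, 101001, 101111, 11110-}

12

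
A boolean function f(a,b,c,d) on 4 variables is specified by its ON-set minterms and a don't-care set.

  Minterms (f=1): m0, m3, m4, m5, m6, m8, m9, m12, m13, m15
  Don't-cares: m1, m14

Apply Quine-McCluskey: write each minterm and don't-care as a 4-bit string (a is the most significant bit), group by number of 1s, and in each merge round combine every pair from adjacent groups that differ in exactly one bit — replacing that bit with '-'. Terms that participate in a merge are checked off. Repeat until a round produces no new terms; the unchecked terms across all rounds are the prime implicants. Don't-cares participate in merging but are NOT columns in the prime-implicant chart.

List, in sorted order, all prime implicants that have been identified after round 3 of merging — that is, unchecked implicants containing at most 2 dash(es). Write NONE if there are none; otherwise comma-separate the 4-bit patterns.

size-2^0 implicants → 0000(✓)  0001(✓)  0011(✓)  0100(✓)  0101(✓)  0110(✓)  1000(✓)  1001(✓)  1100(✓)  1101(✓)  1110(✓)  1111(✓)
size-2^1 implicants → -000(✓)  -001(✓)  -100(✓)  -101(✓)  -110(✓)  0-00(✓)  0-01(✓)  00-1  000-(✓)  01-0(✓)  010-(✓)  1-00(✓)  1-01(✓)  100-(✓)  11-0(✓)  11-1(✓)  110-(✓)  111-(✓)
size-2^2 implicants → --00(✓)  --01(✓)  -00-(✓)  -1-0  -10-(✓)  0-0-(✓)  1-0-(✓)  11--
size-2^3 implicants → --0-
Unchecked terms (primes): --0-, -1-0, 00-1, 11--

-1-0, 00-1, 11--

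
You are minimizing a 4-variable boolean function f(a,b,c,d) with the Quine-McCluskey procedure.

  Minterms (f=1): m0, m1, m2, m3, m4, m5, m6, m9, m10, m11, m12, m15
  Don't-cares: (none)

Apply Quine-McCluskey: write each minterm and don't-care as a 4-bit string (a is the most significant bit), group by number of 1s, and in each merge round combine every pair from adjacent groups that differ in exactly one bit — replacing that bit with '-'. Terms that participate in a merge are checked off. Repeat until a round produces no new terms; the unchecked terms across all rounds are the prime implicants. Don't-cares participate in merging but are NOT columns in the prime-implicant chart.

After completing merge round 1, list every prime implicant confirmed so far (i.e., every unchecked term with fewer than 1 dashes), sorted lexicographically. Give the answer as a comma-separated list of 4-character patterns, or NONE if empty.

Round 0: 0000✓ 0001✓ 0010✓ 0011✓ 0100✓ 0101✓ 0110✓ 1001✓ 1010✓ 1011✓ 1100✓ 1111✓
Round 1: -001✓ -010✓ -011✓ -100 0-00✓ 0-01✓ 0-10✓ 00-0✓ 00-1✓ 000-✓ 001-✓ 01-0✓ 010-✓ 1-11 10-1✓ 101-✓
Round 2: -0-1 -01- 0--0 0-0- 00--
PIs = {-0-1, -01-, -100, 0--0, 0-0-, 00--, 1-11}

NONE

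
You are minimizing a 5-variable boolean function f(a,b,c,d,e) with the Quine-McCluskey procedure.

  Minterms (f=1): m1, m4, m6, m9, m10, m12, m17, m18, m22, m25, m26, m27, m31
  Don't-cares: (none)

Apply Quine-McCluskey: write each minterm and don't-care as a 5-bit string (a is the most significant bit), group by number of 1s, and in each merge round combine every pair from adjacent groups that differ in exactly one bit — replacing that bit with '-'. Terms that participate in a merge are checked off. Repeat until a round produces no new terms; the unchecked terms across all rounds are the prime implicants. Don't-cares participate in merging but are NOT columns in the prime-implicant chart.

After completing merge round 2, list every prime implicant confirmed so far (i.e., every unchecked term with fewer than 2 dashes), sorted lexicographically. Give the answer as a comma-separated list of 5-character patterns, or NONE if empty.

[col 0] 00001*, 00100*, 00110*, 01001*, 01010*, 01100*, 10001*, 10010*, 10110*, 11001*, 11010*, 11011*, 11111*
[col 1] -0001*, -0110, -1001*, -1010, 0-001*, 0-100, 001-0, 1-001*, 1-010, 10-10, 11-11, 110-1, 1101-
[col 2] --001
Prime implicants: --001, -0110, -1010, 0-100, 001-0, 1-010, 10-10, 11-11, 110-1, 1101-

-0110, -1010, 0-100, 001-0, 1-010, 10-10, 11-11, 110-1, 1101-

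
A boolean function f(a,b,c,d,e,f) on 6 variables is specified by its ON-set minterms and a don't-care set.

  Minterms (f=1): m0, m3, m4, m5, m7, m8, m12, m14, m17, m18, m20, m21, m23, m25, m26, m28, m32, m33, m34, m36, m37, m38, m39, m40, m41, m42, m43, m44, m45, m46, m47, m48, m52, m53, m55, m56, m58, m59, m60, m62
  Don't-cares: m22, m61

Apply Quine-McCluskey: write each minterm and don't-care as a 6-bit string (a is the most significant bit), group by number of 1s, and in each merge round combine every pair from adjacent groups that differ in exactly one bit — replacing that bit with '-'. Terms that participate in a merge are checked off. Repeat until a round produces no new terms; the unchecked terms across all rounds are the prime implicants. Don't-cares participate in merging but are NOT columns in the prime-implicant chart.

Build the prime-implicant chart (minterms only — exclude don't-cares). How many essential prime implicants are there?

Round 0: 000000✓ 000011✓ 000100✓ 000101✓ 000111✓ 001000✓ 001100✓ 001110✓ 010001✓ 010010✓ 010100✓ 010101✓ 010110✓ 010111✓ 011001✓ 011010✓ 011100✓ 100000✓ 100001✓ 100010✓ 100100✓ 100101✓ 100110✓ 100111✓ 101000✓ 101001✓ 101010✓ 101011✓ 101100✓ 101101✓ 101110✓ 101111✓ 110000✓ 110100✓ 110101✓ 110111✓ 111000✓ 111010✓ 111011✓ 111100✓ 111101✓ 111110✓
Round 1: -00000✓ -00100✓ -00101✓ -00111✓ -01000✓ -01100✓ -01110✓ -10100✓ -10101✓ -10111✓ -11010 -11100✓ 0-0100✓ 0-0101✓ 0-0111✓ 0-1100✓ 00-000✓ 00-100✓ 000-00✓ 000-11 0001-1✓ 00010-✓ 001-00✓ 0011-0✓ 01-001 01-010 01-100✓ 010-01 010-10 0101-0✓ 0101-1✓ 01010-✓ 01011-✓ 1-0000✓ 1-0100✓ 1-0101✓ 1-0111✓ 1-1000✓ 1-1010✓ 1-1011✓ 1-1100✓ 1-1101✓ 1-1110✓ 10-000✓ 10-001✓ 10-010✓ 10-100✓ 10-101✓ 10-110✓ 10-111✓ 100-00✓ 100-01✓ 100-10✓ 1000-0✓ 10000-✓ 1001-0✓ 1001-1✓ 10010-✓ 10011-✓ 101-00✓ 101-01✓ 101-10✓ 101-11✓ 1010-0✓ 1010-1✓ 10100-✓ 10101-✓ 1011-0✓ 1011-1✓ 10110-✓ 10111-✓ 11-000✓ 11-100✓ 11-101✓ 110-00✓ 1101-1✓ 11010-✓ 111-00✓ 111-10✓ 1110-0✓ 11101-✓ 1111-0✓ 11110-✓
Round 2: --0100✓ --0101✓ --0111✓ --1100✓ -0-000✓ -0-100✓ -00-00✓ -001-1✓ -0010-✓ -01-00✓ -011-0 -1-100✓ -101-1✓ -1010-✓ 0--100✓ 0-01-1✓ 0-010-✓ 00--00✓ 0101-- 1--000✓ 1--100✓ 1--101✓ 1-0-00✓ 1-01-1✓ 1-010-✓ 1-1-00✓ 1-1-10✓ 1-10-0✓ 1-101- 1-11-0✓ 1-110-✓ 10--00✓ 10--01✓ 10--10✓ 10-0-0✓ 10-00-✓ 10-1-0✓ 10-1-1✓ 10-10-✓ 10-11-✓ 100--0✓ 100-0-✓ 1001--✓ 101--0✓ 101--1✓ 101-0-✓ 101-1-✓ 1010--✓ 1011--✓ 11--00✓ 11-10-✓ 111--0✓
Round 3: ---100 --01-1 --010- -0--00 1---00 1--10- 1-1--0 10---0 10--0- 10-1-- 101---
PIs = {---100, --01-1, --010-, -0--00, -011-0, -11010, 000-11, 01-001, 01-010, 010-01, 010-10, 0101--, 1---00, 1--10-, 1-1--0, 1-101-, 10---0, 10--0-, 10-1--, 101---}
Coverage chart:
  m0: -0--00 ←essential
  m3: 000-11 ←essential
  m4: ---100,--010-,-0--00
  m5: --01-1,--010-
  m7: --01-1,000-11
  m8: -0--00 ←essential
  m12: ---100,-0--00,-011-0
  m14: -011-0 ←essential
  m17: 01-001,010-01
  m18: 01-010,010-10
  m20: ---100,--010-,0101--
  m21: --01-1,--010-,010-01,0101--
  m23: --01-1,0101--
  m25: 01-001 ←essential
  m26: -11010,01-010
  m28: ---100 ←essential
  m32: -0--00,1---00,10---0,10--0-
  m33: 10--0- ←essential
  m34: 10---0 ←essential
  m36: ---100,--010-,-0--00,1---00,1--10-,10---0,10--0-,10-1--
  m37: --01-1,--010-,1--10-,10--0-,10-1--
  m38: 10---0,10-1--
  m39: --01-1,10-1--
  m40: -0--00,1---00,1-1--0,10---0,10--0-,101---
  m41: 10--0-,101---
  m42: 1-1--0,1-101-,10---0,101---
  m43: 1-101-,101---
  m44: ---100,-0--00,-011-0,1---00,1--10-,1-1--0,10---0,10--0-,10-1--,101---
  m45: 1--10-,10--0-,10-1--,101---
  m46: -011-0,1-1--0,10---0,10-1--,101---
  m47: 10-1--,101---
  m48: 1---00 ←essential
  m52: ---100,--010-,1---00,1--10-
  m53: --01-1,--010-,1--10-
  m55: --01-1 ←essential
  m56: 1---00,1-1--0
  m58: -11010,1-1--0,1-101-
  m59: 1-101- ←essential
  m60: ---100,1---00,1--10-,1-1--0
  m62: 1-1--0 ←essential
Essential: ---100, --01-1, -0--00, -011-0, 000-11, 01-001, 1---00, 1-1--0, 1-101-, 10---0, 10--0-

11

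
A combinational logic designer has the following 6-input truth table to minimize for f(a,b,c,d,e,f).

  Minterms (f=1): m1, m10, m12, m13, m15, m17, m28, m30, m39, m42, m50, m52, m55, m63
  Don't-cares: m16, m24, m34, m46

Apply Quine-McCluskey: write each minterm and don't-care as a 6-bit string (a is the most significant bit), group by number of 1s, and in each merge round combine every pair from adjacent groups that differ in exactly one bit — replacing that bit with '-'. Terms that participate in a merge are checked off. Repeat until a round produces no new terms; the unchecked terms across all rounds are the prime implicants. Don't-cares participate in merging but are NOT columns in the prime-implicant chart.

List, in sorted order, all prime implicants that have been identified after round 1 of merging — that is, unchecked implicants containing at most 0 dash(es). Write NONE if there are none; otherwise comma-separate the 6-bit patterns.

[col 0] 000001*, 001010*, 001100*, 001101*, 001111*, 010000*, 010001*, 011000*, 011100*, 011110*, 100010*, 100111*, 101010*, 101110*, 110010*, 110100, 110111*, 111111*
[col 1] -01010, 0-0001, 0-1100, 0011-1, 00110-, 01-000, 01000-, 011-00, 0111-0, 1-0010, 1-0111, 10-010, 101-10, 11-111
Prime implicants: -01010, 0-0001, 0-1100, 0011-1, 00110-, 01-000, 01000-, 011-00, 0111-0, 1-0010, 1-0111, 10-010, 101-10, 11-111, 110100

110100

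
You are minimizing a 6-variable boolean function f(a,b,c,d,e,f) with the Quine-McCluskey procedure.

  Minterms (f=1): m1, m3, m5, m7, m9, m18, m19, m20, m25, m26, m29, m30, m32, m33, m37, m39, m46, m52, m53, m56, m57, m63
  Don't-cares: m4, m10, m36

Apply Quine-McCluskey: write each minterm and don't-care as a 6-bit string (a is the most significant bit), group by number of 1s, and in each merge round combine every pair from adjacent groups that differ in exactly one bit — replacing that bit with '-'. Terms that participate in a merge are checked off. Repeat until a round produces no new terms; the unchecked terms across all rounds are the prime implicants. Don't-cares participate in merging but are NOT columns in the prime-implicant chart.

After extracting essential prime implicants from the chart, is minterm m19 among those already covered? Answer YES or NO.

NO

[col 0] 000001*, 000011*, 000100*, 000101*, 000111*, 001001*, 001010*, 010010*, 010011*, 010100*, 011001*, 011010*, 011101*, 011110*, 100000*, 100001*, 100100*, 100101*, 100111*, 101110, 110100*, 110101*, 111000*, 111001*, 111111
[col 1] -00001*, -00100*, -00101*, -00111*, -10100*, -11001, 0-0011, 0-0100*, 0-1001, 0-1010, 00-001, 000-01*, 000-11*, 0000-1*, 0001-1*, 00010-*, 01-010, 01001-, 011-01, 011-10, 1-0100*, 1-0101*, 100-00*, 100-01*, 10000-*, 1001-1*, 10010-*, 11010-*, 11100-
[col 2] --0100, -00-01, -001-1, -0010-, 000--1, 1-010-, 100-0-
Prime implicants: --0100, -00-01, -001-1, -0010-, -11001, 0-0011, 0-1001, 0-1010, 00-001, 000--1, 01-010, 01001-, 011-01, 011-10, 1-010-, 100-0-, 101110, 11100-, 111111
PI chart (minterm → PIs covering it):
  1 | -00-01,00-001,000--1
  3 | 0-0011,000--1
  5 | -00-01,-001-1,-0010-,000--1
  7 | -001-1,000--1
  9 | 0-1001,00-001
  18 | 01-010,01001-
  19 | 0-0011,01001-
  20 | --0100  (sole → essential)
  25 | -11001,0-1001,011-01
  26 | 0-1010,01-010,011-10
  29 | 011-01  (sole → essential)
  30 | 011-10  (sole → essential)
  32 | 100-0-  (sole → essential)
  33 | -00-01,100-0-
  37 | -00-01,-001-1,-0010-,1-010-,100-0-
  39 | -001-1  (sole → essential)
  46 | 101110  (sole → essential)
  52 | --0100,1-010-
  53 | 1-010-  (sole → essential)
  56 | 11100-  (sole → essential)
  57 | -11001,11100-
  63 | 111111  (sole → essential)
Essential prime implicants: --0100, -001-1, 011-01, 011-10, 1-010-, 100-0-, 101110, 11100-, 111111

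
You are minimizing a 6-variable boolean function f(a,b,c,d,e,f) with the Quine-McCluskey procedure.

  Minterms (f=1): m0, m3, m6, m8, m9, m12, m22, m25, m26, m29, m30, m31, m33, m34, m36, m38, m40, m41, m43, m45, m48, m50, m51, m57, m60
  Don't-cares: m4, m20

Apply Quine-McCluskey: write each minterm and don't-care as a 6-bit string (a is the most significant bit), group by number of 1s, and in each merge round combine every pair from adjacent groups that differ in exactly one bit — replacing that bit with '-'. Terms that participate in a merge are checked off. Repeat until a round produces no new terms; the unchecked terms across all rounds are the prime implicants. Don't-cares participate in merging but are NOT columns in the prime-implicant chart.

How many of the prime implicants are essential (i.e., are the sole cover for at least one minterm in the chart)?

Round 0: 000000✓ 000011 000100✓ 000110✓ 001000✓ 001001✓ 001100✓ 010100✓ 010110✓ 011001✓ 011010✓ 011101✓ 011110✓ 011111✓ 100001✓ 100010✓ 100100✓ 100110✓ 101000✓ 101001✓ 101011✓ 101101✓ 110000✓ 110010✓ 110011✓ 111001✓ 111100
Round 1: -00100✓ -00110✓ -01000✓ -01001✓ -11001✓ 0-0100✓ 0-0110✓ 0-1001✓ 00-000✓ 00-100✓ 000-00✓ 0001-0✓ 001-00✓ 00100-✓ 01-110 0101-0✓ 011-01 011-10 0111-1 01111- 1-0010 1-1001✓ 10-001 100-10 1001-0✓ 101-01 1010-1 10100-✓ 1100-0 11001-
Round 2: --1001 -001-0 -0100- 0-01-0 00--00
PIs = {--1001, -001-0, -0100-, 0-01-0, 00--00, 000011, 01-110, 011-01, 011-10, 0111-1, 01111-, 1-0010, 10-001, 100-10, 101-01, 1010-1, 1100-0, 11001-, 111100}
Coverage chart:
  m0: 00--00 ←essential
  m3: 000011 ←essential
  m6: -001-0,0-01-0
  m8: -0100-,00--00
  m9: --1001,-0100-
  m12: 00--00 ←essential
  m22: 0-01-0,01-110
  m25: --1001,011-01
  m26: 011-10 ←essential
  m29: 011-01,0111-1
  m30: 01-110,011-10,01111-
  m31: 0111-1,01111-
  m33: 10-001 ←essential
  m34: 1-0010,100-10
  m36: -001-0 ←essential
  m38: -001-0,100-10
  m40: -0100- ←essential
  m41: --1001,-0100-,10-001,101-01,1010-1
  m43: 1010-1 ←essential
  m45: 101-01 ←essential
  m48: 1100-0 ←essential
  m50: 1-0010,1100-0,11001-
  m51: 11001- ←essential
  m57: --1001 ←essential
  m60: 111100 ←essential
Essential: --1001, -001-0, -0100-, 00--00, 000011, 011-10, 10-001, 101-01, 1010-1, 1100-0, 11001-, 111100

12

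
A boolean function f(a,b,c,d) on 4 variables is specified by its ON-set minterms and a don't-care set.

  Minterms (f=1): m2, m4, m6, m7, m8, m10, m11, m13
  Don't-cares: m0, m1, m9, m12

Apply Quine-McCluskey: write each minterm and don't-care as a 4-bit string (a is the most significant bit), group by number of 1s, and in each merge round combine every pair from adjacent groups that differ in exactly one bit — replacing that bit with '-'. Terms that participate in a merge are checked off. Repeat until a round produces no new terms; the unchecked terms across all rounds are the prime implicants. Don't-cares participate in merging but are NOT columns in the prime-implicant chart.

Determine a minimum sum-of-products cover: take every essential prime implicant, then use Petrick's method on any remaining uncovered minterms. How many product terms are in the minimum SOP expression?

4

size-2^0 implicants → 0000(✓)  0001(✓)  0010(✓)  0100(✓)  0110(✓)  0111(✓)  1000(✓)  1001(✓)  1010(✓)  1011(✓)  1100(✓)  1101(✓)
size-2^1 implicants → -000(✓)  -001(✓)  -010(✓)  -100(✓)  0-00(✓)  0-10(✓)  00-0(✓)  000-(✓)  01-0(✓)  011-  1-00(✓)  1-01(✓)  10-0(✓)  10-1(✓)  100-(✓)  101-(✓)  110-(✓)
size-2^2 implicants → --00  -0-0  -00-  0--0  1-0-  10--
Unchecked terms (primes): --00, -0-0, -00-, 0--0, 011-, 1-0-, 10--
Minterm coverage:
  m2 ⊆ -0-0,0--0
  m4 ⊆ --00,0--0
  m6 ⊆ 0--0,011-
  m7 ⊆ 011- [E]
  m8 ⊆ --00,-0-0,-00-,1-0-,10--
  m10 ⊆ -0-0,10--
  m11 ⊆ 10-- [E]
  m13 ⊆ 1-0- [E]
E = {011-, 1-0-, 10--}
Petrick residual → 0--0
Cover = a'd' + a'bc + ac' + ab'  |cover|=4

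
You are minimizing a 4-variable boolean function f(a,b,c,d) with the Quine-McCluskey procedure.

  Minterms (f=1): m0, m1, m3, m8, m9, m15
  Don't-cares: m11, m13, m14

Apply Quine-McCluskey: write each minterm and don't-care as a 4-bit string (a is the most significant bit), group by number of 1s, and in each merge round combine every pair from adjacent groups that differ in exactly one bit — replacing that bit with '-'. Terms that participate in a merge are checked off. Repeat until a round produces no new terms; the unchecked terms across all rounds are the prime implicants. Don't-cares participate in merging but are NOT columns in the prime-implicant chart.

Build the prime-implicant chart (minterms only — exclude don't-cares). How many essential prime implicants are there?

2

[col 0] 0000*, 0001*, 0011*, 1000*, 1001*, 1011*, 1101*, 1110*, 1111*
[col 1] -000*, -001*, -011*, 00-1*, 000-*, 1-01*, 1-11*, 10-1*, 100-*, 11-1*, 111-
[col 2] -0-1, -00-, 1--1
Prime implicants: -0-1, -00-, 1--1, 111-
PI chart (minterm → PIs covering it):
  0 | -00-  (sole → essential)
  1 | -0-1,-00-
  3 | -0-1  (sole → essential)
  8 | -00-  (sole → essential)
  9 | -0-1,-00-,1--1
  15 | 1--1,111-
Essential prime implicants: -0-1, -00-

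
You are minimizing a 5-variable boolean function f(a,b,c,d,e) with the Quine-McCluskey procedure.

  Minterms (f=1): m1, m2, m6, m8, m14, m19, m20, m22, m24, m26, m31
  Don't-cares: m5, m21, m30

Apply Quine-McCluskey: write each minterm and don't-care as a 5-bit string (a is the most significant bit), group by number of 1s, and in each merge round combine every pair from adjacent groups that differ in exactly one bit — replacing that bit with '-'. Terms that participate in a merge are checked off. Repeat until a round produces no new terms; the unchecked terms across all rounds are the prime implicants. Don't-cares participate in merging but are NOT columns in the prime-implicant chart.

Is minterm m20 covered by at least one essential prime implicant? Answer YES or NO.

NO

size-2^0 implicants → 00001(✓)  00010(✓)  00101(✓)  00110(✓)  01000(✓)  01110(✓)  10011  10100(✓)  10101(✓)  10110(✓)  11000(✓)  11010(✓)  11110(✓)  11111(✓)
size-2^1 implicants → -0101  -0110(✓)  -1000  -1110(✓)  0-110(✓)  00-01  00-10  1-110(✓)  101-0  1010-  11-10  110-0  1111-
size-2^2 implicants → --110
Unchecked terms (primes): --110, -0101, -1000, 00-01, 00-10, 10011, 101-0, 1010-, 11-10, 110-0, 1111-
Minterm coverage:
  m1 ⊆ 00-01 [E]
  m2 ⊆ 00-10 [E]
  m6 ⊆ --110,00-10
  m8 ⊆ -1000 [E]
  m14 ⊆ --110 [E]
  m19 ⊆ 10011 [E]
  m20 ⊆ 101-0,1010-
  m22 ⊆ --110,101-0
  m24 ⊆ -1000,110-0
  m26 ⊆ 11-10,110-0
  m31 ⊆ 1111- [E]
E = {--110, -1000, 00-01, 00-10, 10011, 1111-}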